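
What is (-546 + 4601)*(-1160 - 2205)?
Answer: -13645075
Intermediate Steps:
(-546 + 4601)*(-1160 - 2205) = 4055*(-3365) = -13645075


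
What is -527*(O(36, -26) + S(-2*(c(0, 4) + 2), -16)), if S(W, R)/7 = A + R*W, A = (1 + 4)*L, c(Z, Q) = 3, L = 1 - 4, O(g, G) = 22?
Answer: -546499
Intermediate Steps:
L = -3
A = -15 (A = (1 + 4)*(-3) = 5*(-3) = -15)
S(W, R) = -105 + 7*R*W (S(W, R) = 7*(-15 + R*W) = -105 + 7*R*W)
-527*(O(36, -26) + S(-2*(c(0, 4) + 2), -16)) = -527*(22 + (-105 + 7*(-16)*(-2*(3 + 2)))) = -527*(22 + (-105 + 7*(-16)*(-2*5))) = -527*(22 + (-105 + 7*(-16)*(-10))) = -527*(22 + (-105 + 1120)) = -527*(22 + 1015) = -527*1037 = -546499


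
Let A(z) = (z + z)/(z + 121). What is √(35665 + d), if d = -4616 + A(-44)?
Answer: √1521345/7 ≈ 176.20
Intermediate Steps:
A(z) = 2*z/(121 + z) (A(z) = (2*z)/(121 + z) = 2*z/(121 + z))
d = -32320/7 (d = -4616 + 2*(-44)/(121 - 44) = -4616 + 2*(-44)/77 = -4616 + 2*(-44)*(1/77) = -4616 - 8/7 = -32320/7 ≈ -4617.1)
√(35665 + d) = √(35665 - 32320/7) = √(217335/7) = √1521345/7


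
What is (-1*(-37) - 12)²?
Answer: 625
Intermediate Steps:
(-1*(-37) - 12)² = (37 - 12)² = 25² = 625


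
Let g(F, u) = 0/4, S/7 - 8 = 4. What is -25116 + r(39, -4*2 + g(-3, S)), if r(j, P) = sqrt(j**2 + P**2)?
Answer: -25116 + sqrt(1585) ≈ -25076.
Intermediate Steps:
S = 84 (S = 56 + 7*4 = 56 + 28 = 84)
g(F, u) = 0 (g(F, u) = 0*(1/4) = 0)
r(j, P) = sqrt(P**2 + j**2)
-25116 + r(39, -4*2 + g(-3, S)) = -25116 + sqrt((-4*2 + 0)**2 + 39**2) = -25116 + sqrt((-8 + 0)**2 + 1521) = -25116 + sqrt((-8)**2 + 1521) = -25116 + sqrt(64 + 1521) = -25116 + sqrt(1585)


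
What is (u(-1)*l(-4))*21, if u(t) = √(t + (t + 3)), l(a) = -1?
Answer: -21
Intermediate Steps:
u(t) = √(3 + 2*t) (u(t) = √(t + (3 + t)) = √(3 + 2*t))
(u(-1)*l(-4))*21 = (√(3 + 2*(-1))*(-1))*21 = (√(3 - 2)*(-1))*21 = (√1*(-1))*21 = (1*(-1))*21 = -1*21 = -21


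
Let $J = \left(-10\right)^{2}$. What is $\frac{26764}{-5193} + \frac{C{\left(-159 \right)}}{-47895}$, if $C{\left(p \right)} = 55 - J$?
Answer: $- \frac{85441873}{16581249} \approx -5.1529$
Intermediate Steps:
$J = 100$
$C{\left(p \right)} = -45$ ($C{\left(p \right)} = 55 - 100 = -45$)
$\frac{26764}{-5193} + \frac{C{\left(-159 \right)}}{-47895} = \frac{26764}{-5193} - \frac{45}{-47895} = 26764 \left(- \frac{1}{5193}\right) - - \frac{3}{3193} = - \frac{26764}{5193} + \frac{3}{3193} = - \frac{85441873}{16581249}$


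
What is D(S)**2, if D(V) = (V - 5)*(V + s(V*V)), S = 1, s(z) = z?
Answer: 64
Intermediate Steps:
D(V) = (-5 + V)*(V + V**2) (D(V) = (V - 5)*(V + V*V) = (-5 + V)*(V + V**2))
D(S)**2 = (1*(-5 + 1**2 - 4*1))**2 = (1*(-5 + 1 - 4))**2 = (1*(-8))**2 = (-8)**2 = 64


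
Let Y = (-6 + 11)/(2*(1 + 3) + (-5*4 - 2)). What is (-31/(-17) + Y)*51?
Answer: 1047/14 ≈ 74.786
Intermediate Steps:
Y = -5/14 (Y = 5/(2*4 + (-20 - 2)) = 5/(8 - 22) = 5/(-14) = 5*(-1/14) = -5/14 ≈ -0.35714)
(-31/(-17) + Y)*51 = (-31/(-17) - 5/14)*51 = (-31*(-1/17) - 5/14)*51 = (31/17 - 5/14)*51 = (349/238)*51 = 1047/14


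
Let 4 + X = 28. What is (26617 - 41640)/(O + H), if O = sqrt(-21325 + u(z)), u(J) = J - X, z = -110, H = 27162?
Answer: -136018242/245931901 + 15023*I*sqrt(21459)/737795703 ≈ -0.55307 + 0.0029828*I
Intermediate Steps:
X = 24 (X = -4 + 28 = 24)
u(J) = -24 + J (u(J) = J - 1*24 = J - 24 = -24 + J)
O = I*sqrt(21459) (O = sqrt(-21325 + (-24 - 110)) = sqrt(-21325 - 134) = sqrt(-21459) = I*sqrt(21459) ≈ 146.49*I)
(26617 - 41640)/(O + H) = (26617 - 41640)/(I*sqrt(21459) + 27162) = -15023/(27162 + I*sqrt(21459))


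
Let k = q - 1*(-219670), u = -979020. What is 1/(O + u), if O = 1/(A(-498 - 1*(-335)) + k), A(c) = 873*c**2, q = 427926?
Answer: -23842333/23342120853659 ≈ -1.0214e-6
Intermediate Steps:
k = 647596 (k = 427926 - 1*(-219670) = 427926 + 219670 = 647596)
O = 1/23842333 (O = 1/(873*(-498 - 1*(-335))**2 + 647596) = 1/(873*(-498 + 335)**2 + 647596) = 1/(873*(-163)**2 + 647596) = 1/(873*26569 + 647596) = 1/(23194737 + 647596) = 1/23842333 ≈ 4.1942e-8)
1/(O + u) = 1/(1/23842333 - 979020) = 1/(-23342120853659/23842333) = -23842333/23342120853659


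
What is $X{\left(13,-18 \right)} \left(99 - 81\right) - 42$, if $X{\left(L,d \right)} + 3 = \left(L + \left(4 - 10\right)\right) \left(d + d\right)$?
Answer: $-4632$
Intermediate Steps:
$X{\left(L,d \right)} = -3 + 2 d \left(-6 + L\right)$ ($X{\left(L,d \right)} = -3 + \left(L + \left(4 - 10\right)\right) \left(d + d\right) = -3 + \left(L + \left(4 - 10\right)\right) 2 d = -3 + \left(L - 6\right) 2 d = -3 + \left(-6 + L\right) 2 d = -3 + 2 d \left(-6 + L\right)$)
$X{\left(13,-18 \right)} \left(99 - 81\right) - 42 = \left(-3 - -216 + 2 \cdot 13 \left(-18\right)\right) \left(99 - 81\right) - 42 = \left(-3 + 216 - 468\right) 18 + \left(-100 + 58\right) = \left(-255\right) 18 - 42 = -4590 - 42 = -4632$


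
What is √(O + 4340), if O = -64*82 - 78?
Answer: I*√986 ≈ 31.401*I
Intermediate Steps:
O = -5326 (O = -5248 - 78 = -5326)
√(O + 4340) = √(-5326 + 4340) = √(-986) = I*√986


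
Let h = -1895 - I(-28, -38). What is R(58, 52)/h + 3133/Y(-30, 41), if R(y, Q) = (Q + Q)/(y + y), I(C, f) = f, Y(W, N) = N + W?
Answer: 168721163/592383 ≈ 284.82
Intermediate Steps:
R(y, Q) = Q/y (R(y, Q) = (2*Q)/((2*y)) = (2*Q)*(1/(2*y)) = Q/y)
h = -1857 (h = -1895 - 1*(-38) = -1895 + 38 = -1857)
R(58, 52)/h + 3133/Y(-30, 41) = (52/58)/(-1857) + 3133/(41 - 30) = (52*(1/58))*(-1/1857) + 3133/11 = (26/29)*(-1/1857) + 3133*(1/11) = -26/53853 + 3133/11 = 168721163/592383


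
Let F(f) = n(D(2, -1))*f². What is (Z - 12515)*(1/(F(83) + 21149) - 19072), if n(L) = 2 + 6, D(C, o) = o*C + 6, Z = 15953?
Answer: -5000398381458/76261 ≈ -6.5570e+7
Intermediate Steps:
D(C, o) = 6 + C*o (D(C, o) = C*o + 6 = 6 + C*o)
n(L) = 8
F(f) = 8*f²
(Z - 12515)*(1/(F(83) + 21149) - 19072) = (15953 - 12515)*(1/(8*83² + 21149) - 19072) = 3438*(1/(8*6889 + 21149) - 19072) = 3438*(1/(55112 + 21149) - 19072) = 3438*(1/76261 - 19072) = 3438*(-1454449791/76261) = -5000398381458/76261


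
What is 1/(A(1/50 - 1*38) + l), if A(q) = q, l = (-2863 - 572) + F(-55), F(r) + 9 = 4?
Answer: -50/173899 ≈ -0.00028752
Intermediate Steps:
F(r) = -5 (F(r) = -9 + 4 = -5)
l = -3440 (l = (-2863 - 572) - 5 = -3435 - 5 = -3440)
1/(A(1/50 - 1*38) + l) = 1/((1/50 - 1*38) - 3440) = 1/((1/50 - 38) - 3440) = 1/(-1899/50 - 3440) = 1/(-173899/50) = -50/173899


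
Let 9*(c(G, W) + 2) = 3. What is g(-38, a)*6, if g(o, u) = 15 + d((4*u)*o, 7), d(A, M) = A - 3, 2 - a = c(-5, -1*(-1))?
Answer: -3272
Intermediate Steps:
c(G, W) = -5/3 (c(G, W) = -2 + (⅑)*3 = -2 + ⅓ = -5/3)
a = 11/3 (a = 2 - 1*(-5/3) = 2 + 5/3 = 11/3 ≈ 3.6667)
d(A, M) = -3 + A
g(o, u) = 12 + 4*o*u (g(o, u) = 15 + (-3 + (4*u)*o) = 15 + (-3 + 4*o*u) = 12 + 4*o*u)
g(-38, a)*6 = (12 + 4*(-38)*(11/3))*6 = (12 - 1672/3)*6 = -1636/3*6 = -3272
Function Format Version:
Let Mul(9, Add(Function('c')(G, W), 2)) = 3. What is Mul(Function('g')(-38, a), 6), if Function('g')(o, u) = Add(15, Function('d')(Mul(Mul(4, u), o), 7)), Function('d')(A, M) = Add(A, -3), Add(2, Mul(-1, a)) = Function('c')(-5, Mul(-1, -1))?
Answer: -3272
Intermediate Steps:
Function('c')(G, W) = Rational(-5, 3) (Function('c')(G, W) = Add(-2, Mul(Rational(1, 9), 3)) = Add(-2, Rational(1, 3)) = Rational(-5, 3))
a = Rational(11, 3) (a = Add(2, Mul(-1, Rational(-5, 3))) = Add(2, Rational(5, 3)) = Rational(11, 3) ≈ 3.6667)
Function('d')(A, M) = Add(-3, A)
Function('g')(o, u) = Add(12, Mul(4, o, u)) (Function('g')(o, u) = Add(15, Add(-3, Mul(Mul(4, u), o))) = Add(15, Add(-3, Mul(4, o, u))) = Add(12, Mul(4, o, u)))
Mul(Function('g')(-38, a), 6) = Mul(Add(12, Mul(4, -38, Rational(11, 3))), 6) = Mul(Add(12, Rational(-1672, 3)), 6) = Mul(Rational(-1636, 3), 6) = -3272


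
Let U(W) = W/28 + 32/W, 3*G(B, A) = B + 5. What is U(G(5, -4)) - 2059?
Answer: -430349/210 ≈ -2049.3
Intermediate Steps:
G(B, A) = 5/3 + B/3 (G(B, A) = (B + 5)/3 = (5 + B)/3 = 5/3 + B/3)
U(W) = 32/W + W/28 (U(W) = W*(1/28) + 32/W = W/28 + 32/W = 32/W + W/28)
U(G(5, -4)) - 2059 = (32/(5/3 + (1/3)*5) + (5/3 + (1/3)*5)/28) - 2059 = (32/(5/3 + 5/3) + (5/3 + 5/3)/28) - 2059 = (32/(10/3) + (1/28)*(10/3)) - 2059 = (32*(3/10) + 5/42) - 2059 = (48/5 + 5/42) - 2059 = 2041/210 - 2059 = -430349/210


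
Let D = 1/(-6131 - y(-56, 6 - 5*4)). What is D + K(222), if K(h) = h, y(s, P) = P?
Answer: 1357973/6117 ≈ 222.00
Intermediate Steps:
D = -1/6117 (D = 1/(-6131 - (6 - 5*4)) = 1/(-6131 - (6 - 20)) = 1/(-6131 - 1*(-14)) = 1/(-6131 + 14) = 1/(-6117) = -1/6117 ≈ -0.00016348)
D + K(222) = -1/6117 + 222 = 1357973/6117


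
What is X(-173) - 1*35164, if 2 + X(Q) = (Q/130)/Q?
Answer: -4571579/130 ≈ -35166.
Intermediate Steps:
X(Q) = -259/130 (X(Q) = -2 + (Q/130)/Q = -2 + 1/130 = -259/130)
X(-173) - 1*35164 = -259/130 - 1*35164 = -259/130 - 35164 = -4571579/130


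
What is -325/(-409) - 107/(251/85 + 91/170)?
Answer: -7246985/242537 ≈ -29.880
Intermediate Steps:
-325/(-409) - 107/(251/85 + 91/170) = -325*(-1/409) - 107/(251*(1/85) + 91*(1/170)) = 325/409 - 107/(251/85 + 91/170) = 325/409 - 107/593/170 = 325/409 - 107*170/593 = 325/409 - 18190/593 = -7246985/242537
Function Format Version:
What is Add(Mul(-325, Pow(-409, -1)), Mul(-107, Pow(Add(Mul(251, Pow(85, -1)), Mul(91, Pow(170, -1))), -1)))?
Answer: Rational(-7246985, 242537) ≈ -29.880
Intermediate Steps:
Add(Mul(-325, Pow(-409, -1)), Mul(-107, Pow(Add(Mul(251, Pow(85, -1)), Mul(91, Pow(170, -1))), -1))) = Add(Mul(-325, Rational(-1, 409)), Mul(-107, Pow(Add(Mul(251, Rational(1, 85)), Mul(91, Rational(1, 170))), -1))) = Add(Rational(325, 409), Mul(-107, Pow(Add(Rational(251, 85), Rational(91, 170)), -1))) = Add(Rational(325, 409), Mul(-107, Pow(Rational(593, 170), -1))) = Add(Rational(325, 409), Mul(-107, Rational(170, 593))) = Add(Rational(325, 409), Rational(-18190, 593)) = Rational(-7246985, 242537)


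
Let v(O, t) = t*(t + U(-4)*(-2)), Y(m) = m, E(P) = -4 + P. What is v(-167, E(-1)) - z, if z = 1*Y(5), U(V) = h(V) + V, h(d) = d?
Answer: -60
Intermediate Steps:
U(V) = 2*V (U(V) = V + V = 2*V)
z = 5 (z = 1*5 = 5)
v(O, t) = t*(16 + t) (v(O, t) = t*(t + (2*(-4))*(-2)) = t*(t - 8*(-2)) = t*(t + 16) = t*(16 + t))
v(-167, E(-1)) - z = (-4 - 1)*(16 + (-4 - 1)) - 1*5 = -5*(16 - 5) - 5 = -5*11 - 5 = -55 - 5 = -60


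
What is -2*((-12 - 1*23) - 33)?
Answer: 136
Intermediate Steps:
-2*((-12 - 1*23) - 33) = -2*((-12 - 23) - 33) = -2*(-35 - 33) = -2*(-68) = 136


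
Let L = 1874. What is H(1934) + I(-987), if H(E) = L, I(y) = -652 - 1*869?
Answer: 353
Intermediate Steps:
I(y) = -1521 (I(y) = -652 - 869 = -1521)
H(E) = 1874
H(1934) + I(-987) = 1874 - 1521 = 353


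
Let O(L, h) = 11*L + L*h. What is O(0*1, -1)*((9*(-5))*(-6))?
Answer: 0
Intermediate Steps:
O(0*1, -1)*((9*(-5))*(-6)) = ((0*1)*(11 - 1))*((9*(-5))*(-6)) = (0*10)*(-45*(-6)) = 0*270 = 0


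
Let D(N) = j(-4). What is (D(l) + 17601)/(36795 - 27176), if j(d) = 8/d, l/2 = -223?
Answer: 17599/9619 ≈ 1.8296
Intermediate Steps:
l = -446 (l = 2*(-223) = -446)
D(N) = -2 (D(N) = 8/(-4) = 8*(-¼) = -2)
(D(l) + 17601)/(36795 - 27176) = (-2 + 17601)/(36795 - 27176) = 17599/9619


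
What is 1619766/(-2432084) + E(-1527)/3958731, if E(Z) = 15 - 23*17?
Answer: -3206566170265/4813983162702 ≈ -0.66609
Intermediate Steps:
E(Z) = -376 (E(Z) = 15 - 391 = -376)
1619766/(-2432084) + E(-1527)/3958731 = 1619766/(-2432084) - 376/3958731 = 1619766*(-1/2432084) - 376*1/3958731 = -809883/1216042 - 376/3958731 = -3206566170265/4813983162702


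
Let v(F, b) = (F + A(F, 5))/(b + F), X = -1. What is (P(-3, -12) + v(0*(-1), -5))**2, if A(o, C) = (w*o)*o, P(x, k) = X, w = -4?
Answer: 1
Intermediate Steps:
P(x, k) = -1
A(o, C) = -4*o**2 (A(o, C) = (-4*o)*o = -4*o**2)
v(F, b) = (F - 4*F**2)/(F + b) (v(F, b) = (F - 4*F**2)/(b + F) = (F - 4*F**2)/(F + b))
(P(-3, -12) + v(0*(-1), -5))**2 = (-1 + (0*(-1))*(1 - 0*(-1))/(0*(-1) - 5))**2 = (-1 + 0*(1 - 4*0)/(0 - 5))**2 = (-1 + 0*(1 + 0)/(-5))**2 = (-1 + 0*(-1/5)*1)**2 = (-1 + 0)**2 = (-1)**2 = 1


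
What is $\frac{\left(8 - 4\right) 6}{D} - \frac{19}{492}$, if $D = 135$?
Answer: $\frac{1027}{7380} \approx 0.13916$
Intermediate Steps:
$\frac{\left(8 - 4\right) 6}{D} - \frac{19}{492} = \frac{\left(8 - 4\right) 6}{135} - \frac{19}{492} = 4 \cdot 6 \cdot \frac{1}{135} - \frac{19}{492} = 24 \cdot \frac{1}{135} - \frac{19}{492} = \frac{8}{45} - \frac{19}{492} = \frac{1027}{7380}$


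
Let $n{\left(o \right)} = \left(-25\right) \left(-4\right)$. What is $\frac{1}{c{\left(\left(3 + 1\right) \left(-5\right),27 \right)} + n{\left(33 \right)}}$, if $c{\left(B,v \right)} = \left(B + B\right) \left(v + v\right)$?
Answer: $- \frac{1}{2060} \approx -0.00048544$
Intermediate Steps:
$n{\left(o \right)} = 100$
$c{\left(B,v \right)} = 4 B v$ ($c{\left(B,v \right)} = 2 B 2 v = 4 B v$)
$\frac{1}{c{\left(\left(3 + 1\right) \left(-5\right),27 \right)} + n{\left(33 \right)}} = \frac{1}{4 \left(3 + 1\right) \left(-5\right) 27 + 100} = \frac{1}{4 \cdot 4 \left(-5\right) 27 + 100} = \frac{1}{4 \left(-20\right) 27 + 100} = \frac{1}{-2160 + 100} = \frac{1}{-2060} = - \frac{1}{2060}$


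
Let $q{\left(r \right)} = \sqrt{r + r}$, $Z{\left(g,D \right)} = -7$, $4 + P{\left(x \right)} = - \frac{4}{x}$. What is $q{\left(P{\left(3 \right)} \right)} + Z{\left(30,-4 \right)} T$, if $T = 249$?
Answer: $-1743 + \frac{4 i \sqrt{6}}{3} \approx -1743.0 + 3.266 i$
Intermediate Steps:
$P{\left(x \right)} = -4 - \frac{4}{x}$
$q{\left(r \right)} = \sqrt{2} \sqrt{r}$ ($q{\left(r \right)} = \sqrt{2 r} = \sqrt{2} \sqrt{r}$)
$q{\left(P{\left(3 \right)} \right)} + Z{\left(30,-4 \right)} T = \sqrt{2} \sqrt{-4 - \frac{4}{3}} - 1743 = \sqrt{2} \sqrt{- \frac{16}{3}} - 1743 = \sqrt{2} \frac{4 i \sqrt{3}}{3} - 1743 = \frac{4 i \sqrt{6}}{3} - 1743 = -1743 + \frac{4 i \sqrt{6}}{3}$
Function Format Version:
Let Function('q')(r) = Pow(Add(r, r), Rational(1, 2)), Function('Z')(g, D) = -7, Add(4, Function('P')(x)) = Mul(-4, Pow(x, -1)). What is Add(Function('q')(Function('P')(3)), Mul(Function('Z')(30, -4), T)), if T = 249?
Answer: Add(-1743, Mul(Rational(4, 3), I, Pow(6, Rational(1, 2)))) ≈ Add(-1743.0, Mul(3.2660, I))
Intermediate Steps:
Function('P')(x) = Add(-4, Mul(-4, Pow(x, -1)))
Function('q')(r) = Mul(Pow(2, Rational(1, 2)), Pow(r, Rational(1, 2))) (Function('q')(r) = Pow(Mul(2, r), Rational(1, 2)) = Mul(Pow(2, Rational(1, 2)), Pow(r, Rational(1, 2))))
Add(Function('q')(Function('P')(3)), Mul(Function('Z')(30, -4), T)) = Add(Mul(Pow(2, Rational(1, 2)), Pow(Add(-4, Mul(-4, Pow(3, -1))), Rational(1, 2))), Mul(-7, 249)) = Add(Mul(Pow(2, Rational(1, 2)), Pow(Add(-4, Mul(-4, Rational(1, 3))), Rational(1, 2))), -1743) = Add(Mul(Pow(2, Rational(1, 2)), Pow(Add(-4, Rational(-4, 3)), Rational(1, 2))), -1743) = Add(Mul(Pow(2, Rational(1, 2)), Pow(Rational(-16, 3), Rational(1, 2))), -1743) = Add(Mul(Pow(2, Rational(1, 2)), Mul(Rational(4, 3), I, Pow(3, Rational(1, 2)))), -1743) = Add(Mul(Rational(4, 3), I, Pow(6, Rational(1, 2))), -1743) = Add(-1743, Mul(Rational(4, 3), I, Pow(6, Rational(1, 2))))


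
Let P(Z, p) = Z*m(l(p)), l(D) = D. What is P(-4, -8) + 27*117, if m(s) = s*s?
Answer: 2903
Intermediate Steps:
m(s) = s²
P(Z, p) = Z*p²
P(-4, -8) + 27*117 = -4*(-8)² + 27*117 = -4*64 + 3159 = -256 + 3159 = 2903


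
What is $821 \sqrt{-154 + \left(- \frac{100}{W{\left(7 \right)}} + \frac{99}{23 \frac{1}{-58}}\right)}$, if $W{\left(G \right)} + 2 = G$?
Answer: $\frac{3284 i \sqrt{14007}}{23} \approx 16899.0 i$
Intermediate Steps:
$W{\left(G \right)} = -2 + G$
$821 \sqrt{-154 + \left(- \frac{100}{W{\left(7 \right)}} + \frac{99}{23 \frac{1}{-58}}\right)} = 821 \sqrt{-154 - \left(\frac{5742}{23} + \frac{100}{-2 + 7}\right)} = 821 \sqrt{-154 + \left(- \frac{100}{5} + \frac{99}{23 \left(- \frac{1}{58}\right)}\right)} = 821 \sqrt{-154 + \left(\left(-100\right) \frac{1}{5} + \frac{99}{- \frac{23}{58}}\right)} = 821 \sqrt{-154 + \left(-20 + 99 \left(- \frac{58}{23}\right)\right)} = 821 \sqrt{-154 - \frac{6202}{23}} = 821 \sqrt{- \frac{9744}{23}} = 821 \frac{4 i \sqrt{14007}}{23} = \frac{3284 i \sqrt{14007}}{23}$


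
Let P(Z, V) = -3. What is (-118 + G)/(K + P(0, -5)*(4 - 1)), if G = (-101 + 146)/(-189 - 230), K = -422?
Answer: 49487/180589 ≈ 0.27403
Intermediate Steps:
G = -45/419 (G = 45/(-419) = 45*(-1/419) = -45/419 ≈ -0.10740)
(-118 + G)/(K + P(0, -5)*(4 - 1)) = (-118 - 45/419)/(-422 - 3*(4 - 1)) = -49487/(419*(-422 - 3*3)) = -49487/(419*(-422 - 9)) = -49487/419/(-431) = -49487/419*(-1/431) = 49487/180589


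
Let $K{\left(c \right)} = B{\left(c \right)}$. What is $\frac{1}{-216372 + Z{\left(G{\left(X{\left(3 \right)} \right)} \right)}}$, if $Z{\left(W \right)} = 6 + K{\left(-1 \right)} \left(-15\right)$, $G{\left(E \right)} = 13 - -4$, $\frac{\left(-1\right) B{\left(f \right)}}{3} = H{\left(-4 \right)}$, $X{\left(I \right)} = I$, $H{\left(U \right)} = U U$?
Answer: $- \frac{1}{215646} \approx -4.6372 \cdot 10^{-6}$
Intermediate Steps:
$H{\left(U \right)} = U^{2}$
$B{\left(f \right)} = -48$ ($B{\left(f \right)} = - 3 \left(-4\right)^{2} = \left(-3\right) 16 = -48$)
$K{\left(c \right)} = -48$
$G{\left(E \right)} = 17$ ($G{\left(E \right)} = 13 + 4 = 17$)
$Z{\left(W \right)} = 726$ ($Z{\left(W \right)} = 6 - -720 = 6 + 720 = 726$)
$\frac{1}{-216372 + Z{\left(G{\left(X{\left(3 \right)} \right)} \right)}} = \frac{1}{-216372 + 726} = \frac{1}{-215646} = - \frac{1}{215646}$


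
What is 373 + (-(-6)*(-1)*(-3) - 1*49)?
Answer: 342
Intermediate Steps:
373 + (-(-6)*(-1)*(-3) - 1*49) = 373 + (-2*3*(-3) - 49) = 373 + (-6*(-3) - 49) = 373 + (18 - 49) = 373 - 31 = 342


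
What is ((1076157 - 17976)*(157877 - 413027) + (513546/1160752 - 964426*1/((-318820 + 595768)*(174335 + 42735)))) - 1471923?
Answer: -1177539263686355714679854647/4361315424910920 ≈ -2.7000e+11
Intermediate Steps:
((1076157 - 17976)*(157877 - 413027) + (513546/1160752 - 964426*1/((-318820 + 595768)*(174335 + 42735)))) - 1471923 = (1058181*(-255150) + (513546*(1/1160752) - 964426/(217070*276948))) - 1471923 = (-269994882150 + (256773/580376 - 964426/60117102360)) - 1471923 = (-269994882150 + (256773/580376 - 964426*1/60117102360)) - 1471923 = (-269994882150 + (256773/580376 - 482213/30058551180)) - 1471923 = (-269994882150 + 1929486124322513/4361315424910920) - 1471923 = -1177532844165871533523755487/4361315424910920 - 1471923 = -1177539263686355714679854647/4361315424910920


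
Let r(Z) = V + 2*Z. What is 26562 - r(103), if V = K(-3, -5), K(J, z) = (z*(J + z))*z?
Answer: 26556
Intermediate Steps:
K(J, z) = z²*(J + z)
V = -200 (V = (-5)²*(-3 - 5) = 25*(-8) = -200)
r(Z) = -200 + 2*Z
26562 - r(103) = 26562 - (-200 + 2*103) = 26562 - (-200 + 206) = 26562 - 1*6 = 26562 - 6 = 26556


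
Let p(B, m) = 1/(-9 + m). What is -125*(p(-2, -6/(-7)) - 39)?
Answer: 278750/57 ≈ 4890.4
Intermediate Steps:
-125*(p(-2, -6/(-7)) - 39) = -125*(1/(-9 - 6/(-7)) - 39) = -125*(1/(-9 - 6*(-⅐)) - 39) = -125*(1/(-9 + 6/7) - 39) = -125*(1/(-57/7) - 39) = -125*(-7/57 - 39) = -125*(-2230/57) = 278750/57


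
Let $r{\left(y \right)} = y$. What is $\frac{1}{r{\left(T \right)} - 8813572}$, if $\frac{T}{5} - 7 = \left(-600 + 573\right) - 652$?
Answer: $- \frac{1}{8816932} \approx -1.1342 \cdot 10^{-7}$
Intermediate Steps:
$T = -3360$ ($T = 35 + 5 \left(\left(-600 + 573\right) - 652\right) = 35 + 5 \left(-27 - 652\right) = 35 + 5 \left(-679\right) = 35 - 3395 = -3360$)
$\frac{1}{r{\left(T \right)} - 8813572} = \frac{1}{-3360 - 8813572} = \frac{1}{-8816932} = - \frac{1}{8816932}$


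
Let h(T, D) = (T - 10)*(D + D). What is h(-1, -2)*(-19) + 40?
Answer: -796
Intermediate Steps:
h(T, D) = 2*D*(-10 + T) (h(T, D) = (-10 + T)*(2*D) = 2*D*(-10 + T))
h(-1, -2)*(-19) + 40 = (2*(-2)*(-10 - 1))*(-19) + 40 = (2*(-2)*(-11))*(-19) + 40 = 44*(-19) + 40 = -836 + 40 = -796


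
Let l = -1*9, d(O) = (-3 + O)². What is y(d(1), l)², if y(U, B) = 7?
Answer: 49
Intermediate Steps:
l = -9
y(d(1), l)² = 7² = 49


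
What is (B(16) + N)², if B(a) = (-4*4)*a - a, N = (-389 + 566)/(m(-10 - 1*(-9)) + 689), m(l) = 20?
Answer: 37122114241/502681 ≈ 73848.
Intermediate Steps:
N = 177/709 (N = (-389 + 566)/(20 + 689) = 177/709 ≈ 0.24965)
B(a) = -17*a (B(a) = -16*a - a = -17*a)
(B(16) + N)² = (-17*16 + 177/709)² = (-272 + 177/709)² = (-192671/709)² = 37122114241/502681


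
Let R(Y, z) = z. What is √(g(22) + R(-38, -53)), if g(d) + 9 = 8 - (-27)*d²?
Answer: 3*√1446 ≈ 114.08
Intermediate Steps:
g(d) = -1 + 27*d² (g(d) = -9 + (8 - (-27)*d²) = -9 + (8 + 27*d²) = -1 + 27*d²)
√(g(22) + R(-38, -53)) = √((-1 + 27*22²) - 53) = √((-1 + 27*484) - 53) = √((-1 + 13068) - 53) = √(13067 - 53) = √13014 = 3*√1446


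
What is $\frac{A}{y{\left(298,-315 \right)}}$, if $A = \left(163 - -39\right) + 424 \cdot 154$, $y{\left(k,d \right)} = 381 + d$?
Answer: $\frac{32749}{33} \approx 992.39$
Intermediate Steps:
$A = 65498$ ($A = \left(163 + 39\right) + 65296 = 202 + 65296 = 65498$)
$\frac{A}{y{\left(298,-315 \right)}} = \frac{65498}{381 - 315} = \frac{65498}{66} = 65498 \cdot \frac{1}{66} = \frac{32749}{33}$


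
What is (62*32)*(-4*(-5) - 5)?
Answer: 29760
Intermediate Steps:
(62*32)*(-4*(-5) - 5) = 1984*(20 - 5) = 1984*15 = 29760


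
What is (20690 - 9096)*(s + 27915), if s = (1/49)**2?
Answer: 777075282104/2401 ≈ 3.2365e+8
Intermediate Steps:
s = 1/2401 (s = (1/49)**2 = 1/2401 ≈ 0.00041649)
(20690 - 9096)*(s + 27915) = (20690 - 9096)*(1/2401 + 27915) = 11594*(67023916/2401) = 777075282104/2401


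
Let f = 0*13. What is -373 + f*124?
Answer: -373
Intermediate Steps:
f = 0
-373 + f*124 = -373 + 0*124 = -373 + 0 = -373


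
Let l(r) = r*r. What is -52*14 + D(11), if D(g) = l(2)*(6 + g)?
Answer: -660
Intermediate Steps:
l(r) = r**2
D(g) = 24 + 4*g (D(g) = 2**2*(6 + g) = 4*(6 + g) = 24 + 4*g)
-52*14 + D(11) = -52*14 + (24 + 4*11) = -728 + (24 + 44) = -728 + 68 = -660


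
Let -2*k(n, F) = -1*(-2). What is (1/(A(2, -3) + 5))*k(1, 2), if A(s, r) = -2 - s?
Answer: -1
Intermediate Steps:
k(n, F) = -1 (k(n, F) = -(-1)*(-2)/2 = -½*2 = -1)
(1/(A(2, -3) + 5))*k(1, 2) = (1/((-2 - 1*2) + 5))*(-1) = (1/((-2 - 2) + 5))*(-1) = (1/(-4 + 5))*(-1) = (1/1)*(-1) = (1*1)*(-1) = 1*(-1) = -1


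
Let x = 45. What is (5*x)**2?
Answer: 50625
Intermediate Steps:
(5*x)**2 = (5*45)**2 = 225**2 = 50625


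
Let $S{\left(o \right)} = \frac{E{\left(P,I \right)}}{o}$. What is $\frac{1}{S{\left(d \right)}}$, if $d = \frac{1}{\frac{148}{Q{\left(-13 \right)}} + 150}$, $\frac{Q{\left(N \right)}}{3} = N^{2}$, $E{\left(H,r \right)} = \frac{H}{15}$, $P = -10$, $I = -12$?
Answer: $- \frac{1521}{152396} \approx -0.0099806$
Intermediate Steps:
$E{\left(H,r \right)} = \frac{H}{15}$ ($E{\left(H,r \right)} = H \frac{1}{15} = \frac{H}{15}$)
$Q{\left(N \right)} = 3 N^{2}$
$d = \frac{507}{76198}$ ($d = \frac{1}{\frac{148}{3 \left(-13\right)^{2}} + 150} = \frac{1}{\frac{148}{3 \cdot 169} + 150} = \frac{1}{\frac{148}{507} + 150} = \frac{1}{\frac{76198}{507}} = \frac{507}{76198} \approx 0.0066537$)
$S{\left(o \right)} = - \frac{2}{3 o}$ ($S{\left(o \right)} = \frac{\frac{1}{15} \left(-10\right)}{o} = - \frac{2}{3 o}$)
$\frac{1}{S{\left(d \right)}} = \frac{1}{\left(- \frac{2}{3}\right) \frac{1}{\frac{507}{76198}}} = \frac{1}{\left(- \frac{2}{3}\right) \frac{76198}{507}} = \frac{1}{- \frac{152396}{1521}} = - \frac{1521}{152396}$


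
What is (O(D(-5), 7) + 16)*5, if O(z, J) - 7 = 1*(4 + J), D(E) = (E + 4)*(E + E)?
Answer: 170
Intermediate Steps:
D(E) = 2*E*(4 + E) (D(E) = (4 + E)*(2*E) = 2*E*(4 + E))
O(z, J) = 11 + J (O(z, J) = 7 + 1*(4 + J) = 7 + (4 + J) = 11 + J)
(O(D(-5), 7) + 16)*5 = ((11 + 7) + 16)*5 = (18 + 16)*5 = 34*5 = 170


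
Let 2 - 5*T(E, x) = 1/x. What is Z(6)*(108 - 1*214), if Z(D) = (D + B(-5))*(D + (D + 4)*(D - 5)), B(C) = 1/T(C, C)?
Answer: -154336/11 ≈ -14031.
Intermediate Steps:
T(E, x) = ⅖ - 1/(5*x)
B(C) = 5*C/(-1 + 2*C) (B(C) = 1/((-1 + 2*C)/(5*C)) = 5*C/(-1 + 2*C))
Z(D) = (25/11 + D)*(D + (-5 + D)*(4 + D)) (Z(D) = (D + 5*(-5)/(-1 + 2*(-5)))*(D + (D + 4)*(D - 5)) = (D + 5*(-5)/(-1 - 10))*(D + (4 + D)*(-5 + D)) = (D + 5*(-5)/(-11))*(D + (-5 + D)*(4 + D)) = (D + 5*(-5)*(-1/11))*(D + (-5 + D)*(4 + D)) = (D + 25/11)*(D + (-5 + D)*(4 + D)) = (25/11 + D)*(D + (-5 + D)*(4 + D)))
Z(6)*(108 - 1*214) = (-500/11 + 6³ - 20*6 + (25/11)*6²)*(108 - 1*214) = (-500/11 + 216 - 120 + (25/11)*36)*(108 - 214) = (-500/11 + 216 - 120 + 900/11)*(-106) = (1456/11)*(-106) = -154336/11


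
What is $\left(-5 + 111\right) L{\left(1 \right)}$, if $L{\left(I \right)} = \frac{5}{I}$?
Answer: $530$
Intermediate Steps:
$\left(-5 + 111\right) L{\left(1 \right)} = \left(-5 + 111\right) \frac{5}{1} = 106 \cdot 5 \cdot 1 = 106 \cdot 5 = 530$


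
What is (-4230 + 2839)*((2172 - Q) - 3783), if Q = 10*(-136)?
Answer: 349141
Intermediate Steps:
Q = -1360
(-4230 + 2839)*((2172 - Q) - 3783) = (-4230 + 2839)*((2172 - 1*(-1360)) - 3783) = -1391*((2172 + 1360) - 3783) = -1391*(3532 - 3783) = -1391*(-251) = 349141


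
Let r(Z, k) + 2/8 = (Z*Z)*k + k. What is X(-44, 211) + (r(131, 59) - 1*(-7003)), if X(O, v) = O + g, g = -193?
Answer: 4077295/4 ≈ 1.0193e+6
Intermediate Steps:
X(O, v) = -193 + O (X(O, v) = O - 193 = -193 + O)
r(Z, k) = -1/4 + k + k*Z**2 (r(Z, k) = -1/4 + ((Z*Z)*k + k) = -1/4 + (Z**2*k + k) = -1/4 + (k*Z**2 + k) = -1/4 + (k + k*Z**2) = -1/4 + k + k*Z**2)
X(-44, 211) + (r(131, 59) - 1*(-7003)) = (-193 - 44) + ((-1/4 + 59 + 59*131**2) - 1*(-7003)) = -237 + ((-1/4 + 59 + 59*17161) + 7003) = -237 + ((-1/4 + 59 + 1012499) + 7003) = -237 + (4050231/4 + 7003) = -237 + 4078243/4 = 4077295/4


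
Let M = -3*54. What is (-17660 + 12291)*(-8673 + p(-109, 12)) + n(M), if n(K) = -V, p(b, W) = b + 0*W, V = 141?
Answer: 47150417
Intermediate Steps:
M = -162
p(b, W) = b (p(b, W) = b + 0 = b)
n(K) = -141 (n(K) = -1*141 = -141)
(-17660 + 12291)*(-8673 + p(-109, 12)) + n(M) = (-17660 + 12291)*(-8673 - 109) - 141 = -5369*(-8782) - 141 = 47150558 - 141 = 47150417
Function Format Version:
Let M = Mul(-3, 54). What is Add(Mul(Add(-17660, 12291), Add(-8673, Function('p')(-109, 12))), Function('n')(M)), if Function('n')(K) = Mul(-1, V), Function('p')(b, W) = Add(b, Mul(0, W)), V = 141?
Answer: 47150417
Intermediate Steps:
M = -162
Function('p')(b, W) = b (Function('p')(b, W) = Add(b, 0) = b)
Function('n')(K) = -141 (Function('n')(K) = Mul(-1, 141) = -141)
Add(Mul(Add(-17660, 12291), Add(-8673, Function('p')(-109, 12))), Function('n')(M)) = Add(Mul(Add(-17660, 12291), Add(-8673, -109)), -141) = Add(Mul(-5369, -8782), -141) = Add(47150558, -141) = 47150417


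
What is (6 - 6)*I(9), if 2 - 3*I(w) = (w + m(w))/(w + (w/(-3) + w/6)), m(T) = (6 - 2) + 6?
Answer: 0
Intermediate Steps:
m(T) = 10 (m(T) = 4 + 6 = 10)
I(w) = 2/3 - 2*(10 + w)/(5*w) (I(w) = 2/3 - (w + 10)/(3*(w + (w/(-3) + w/6))) = 2/3 - (10 + w)/(3*(w + (w*(-1/3) + w*(1/6)))) = 2/3 - (10 + w)/(3*(w + (-w/3 + w/6))) = 2/3 - (10 + w)/(3*(w - w/6)) = 2/3 - (10 + w)/(3*(5*w/6)) = 2/3 - (10 + w)*6/(5*w)/3 = 2/3 - 2*(10 + w)/(5*w))
(6 - 6)*I(9) = (6 - 6)*(4/15 - 4/9) = 0*(4/15 - 4*1/9) = 0*(4/15 - 4/9) = 0*(-8/45) = 0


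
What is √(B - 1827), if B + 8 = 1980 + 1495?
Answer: 2*√410 ≈ 40.497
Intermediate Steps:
B = 3467 (B = -8 + (1980 + 1495) = -8 + 3475 = 3467)
√(B - 1827) = √(3467 - 1827) = √1640 = 2*√410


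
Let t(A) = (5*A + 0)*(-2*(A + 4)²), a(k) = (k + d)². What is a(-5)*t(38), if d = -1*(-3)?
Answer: -2681280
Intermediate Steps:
d = 3
a(k) = (3 + k)² (a(k) = (k + 3)² = (3 + k)²)
t(A) = -10*A*(4 + A)² (t(A) = (5*A)*(-2*(4 + A)²) = -10*A*(4 + A)²)
a(-5)*t(38) = (3 - 5)²*(-10*38*(4 + 38)²) = (-2)²*(-10*38*42²) = 4*(-10*38*1764) = 4*(-670320) = -2681280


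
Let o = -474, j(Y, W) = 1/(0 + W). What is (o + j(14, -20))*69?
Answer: -654189/20 ≈ -32709.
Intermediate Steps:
j(Y, W) = 1/W
(o + j(14, -20))*69 = (-474 + 1/(-20))*69 = (-474 - 1/20)*69 = -9481/20*69 = -654189/20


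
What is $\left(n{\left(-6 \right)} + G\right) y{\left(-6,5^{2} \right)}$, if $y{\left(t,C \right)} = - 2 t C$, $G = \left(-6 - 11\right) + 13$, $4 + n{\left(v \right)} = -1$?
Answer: $-2700$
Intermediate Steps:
$n{\left(v \right)} = -5$ ($n{\left(v \right)} = -4 - 1 = -5$)
$G = -4$ ($G = -17 + 13 = -4$)
$y{\left(t,C \right)} = - 2 C t$
$\left(n{\left(-6 \right)} + G\right) y{\left(-6,5^{2} \right)} = \left(-5 - 4\right) \left(\left(-2\right) 5^{2} \left(-6\right)\right) = - 9 \left(\left(-2\right) 25 \left(-6\right)\right) = \left(-9\right) 300 = -2700$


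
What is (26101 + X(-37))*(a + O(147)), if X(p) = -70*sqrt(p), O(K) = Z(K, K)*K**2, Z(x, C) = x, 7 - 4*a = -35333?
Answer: 83141029158 - 222975060*I*sqrt(37) ≈ 8.3141e+10 - 1.3563e+9*I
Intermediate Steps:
a = 8835 (a = 7/4 - 1/4*(-35333) = 7/4 + 35333/4 = 8835)
O(K) = K**3 (O(K) = K*K**2 = K**3)
(26101 + X(-37))*(a + O(147)) = (26101 - 70*I*sqrt(37))*(8835 + 147**3) = (26101 - 70*I*sqrt(37))*(8835 + 3176523) = (26101 - 70*I*sqrt(37))*3185358 = 83141029158 - 222975060*I*sqrt(37)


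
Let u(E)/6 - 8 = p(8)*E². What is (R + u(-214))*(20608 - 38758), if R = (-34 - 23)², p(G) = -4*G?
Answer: 159530060250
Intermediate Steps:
u(E) = 48 - 192*E² (u(E) = 48 + 6*((-4*8)*E²) = 48 + 6*(-32*E²) = 48 - 192*E²)
R = 3249 (R = (-57)² = 3249)
(R + u(-214))*(20608 - 38758) = (3249 + (48 - 192*(-214)²))*(20608 - 38758) = (3249 + (48 - 192*45796))*(-18150) = (3249 + (48 - 8792832))*(-18150) = (3249 - 8792784)*(-18150) = -8789535*(-18150) = 159530060250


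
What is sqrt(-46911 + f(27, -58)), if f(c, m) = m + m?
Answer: I*sqrt(47027) ≈ 216.86*I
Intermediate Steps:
f(c, m) = 2*m
sqrt(-46911 + f(27, -58)) = sqrt(-46911 + 2*(-58)) = sqrt(-46911 - 116) = sqrt(-47027) = I*sqrt(47027)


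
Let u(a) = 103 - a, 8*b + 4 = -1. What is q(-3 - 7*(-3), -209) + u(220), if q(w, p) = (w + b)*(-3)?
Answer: -1353/8 ≈ -169.13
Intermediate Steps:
b = -5/8 (b = -1/2 + (1/8)*(-1) = -1/2 - 1/8 = -5/8 ≈ -0.62500)
q(w, p) = 15/8 - 3*w (q(w, p) = (w - 5/8)*(-3) = (-5/8 + w)*(-3) = 15/8 - 3*w)
q(-3 - 7*(-3), -209) + u(220) = (15/8 - 3*(-3 - 7*(-3))) + (103 - 1*220) = (15/8 - 3*(-3 + 21)) + (103 - 220) = (15/8 - 3*18) - 117 = (15/8 - 54) - 117 = -417/8 - 117 = -1353/8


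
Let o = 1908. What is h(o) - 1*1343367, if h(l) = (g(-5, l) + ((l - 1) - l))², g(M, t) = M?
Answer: -1343331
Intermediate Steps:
h(l) = 36 (h(l) = (-5 + ((l - 1) - l))² = (-5 + ((-1 + l) - l))² = (-5 - 1)² = (-6)² = 36)
h(o) - 1*1343367 = 36 - 1*1343367 = 36 - 1343367 = -1343331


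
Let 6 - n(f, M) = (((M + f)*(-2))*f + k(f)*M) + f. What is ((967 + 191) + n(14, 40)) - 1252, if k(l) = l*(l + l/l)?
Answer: -6990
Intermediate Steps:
k(l) = l*(1 + l) (k(l) = l*(l + 1) = l*(1 + l))
n(f, M) = 6 - f - f*(-2*M - 2*f) - M*f*(1 + f) (n(f, M) = 6 - ((((M + f)*(-2))*f + (f*(1 + f))*M) + f) = 6 - (((-2*M - 2*f)*f + M*f*(1 + f)) + f) = 6 - ((f*(-2*M - 2*f) + M*f*(1 + f)) + f) = 6 - (f + f*(-2*M - 2*f) + M*f*(1 + f)) = 6 + (-f - f*(-2*M - 2*f) - M*f*(1 + f)) = 6 - f - f*(-2*M - 2*f) - M*f*(1 + f))
((967 + 191) + n(14, 40)) - 1252 = ((967 + 191) + (6 - 1*14 + 2*14**2 + 40*14 - 1*40*14**2)) - 1252 = (1158 + (6 - 14 + 2*196 + 560 - 1*40*196)) - 1252 = (1158 + (6 - 14 + 392 + 560 - 7840)) - 1252 = (1158 - 6896) - 1252 = -5738 - 1252 = -6990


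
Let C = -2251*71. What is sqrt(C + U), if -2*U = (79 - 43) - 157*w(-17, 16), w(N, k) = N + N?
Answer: 2*I*sqrt(40627) ≈ 403.12*I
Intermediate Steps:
w(N, k) = 2*N
C = -159821
U = -2687 (U = -((79 - 43) - 314*(-17))/2 = -(36 - 157*(-34))/2 = -(36 + 5338)/2 = -1/2*5374 = -2687)
sqrt(C + U) = sqrt(-159821 - 2687) = sqrt(-162508) = 2*I*sqrt(40627)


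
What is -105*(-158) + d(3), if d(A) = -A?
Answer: 16587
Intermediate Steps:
-105*(-158) + d(3) = -105*(-158) - 1*3 = 16590 - 3 = 16587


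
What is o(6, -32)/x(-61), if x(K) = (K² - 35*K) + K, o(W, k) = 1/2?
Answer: 1/11590 ≈ 8.6281e-5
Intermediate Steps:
o(W, k) = ½
x(K) = K² - 34*K
o(6, -32)/x(-61) = 1/(2*((-61*(-34 - 61)))) = 1/(2*((-61*(-95)))) = (½)/5795 = (½)*(1/5795) = 1/11590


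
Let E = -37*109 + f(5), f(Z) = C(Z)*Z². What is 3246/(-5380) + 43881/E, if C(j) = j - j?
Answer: -124585449/10848770 ≈ -11.484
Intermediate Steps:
C(j) = 0
f(Z) = 0 (f(Z) = 0*Z² = 0)
E = -4033 (E = -37*109 + 0 = -4033 + 0 = -4033)
3246/(-5380) + 43881/E = 3246/(-5380) + 43881/(-4033) = 3246*(-1/5380) + 43881*(-1/4033) = -1623/2690 - 43881/4033 = -124585449/10848770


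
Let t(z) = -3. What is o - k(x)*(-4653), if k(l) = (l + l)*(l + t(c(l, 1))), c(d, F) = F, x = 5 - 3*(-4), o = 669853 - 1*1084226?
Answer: 1800455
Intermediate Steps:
o = -414373 (o = 669853 - 1084226 = -414373)
x = 17 (x = 5 + 12 = 17)
k(l) = 2*l*(-3 + l) (k(l) = (l + l)*(l - 3) = (2*l)*(-3 + l) = 2*l*(-3 + l))
o - k(x)*(-4653) = -414373 - 2*17*(-3 + 17)*(-4653) = -414373 - 2*17*14*(-4653) = -414373 - 476*(-4653) = -414373 - 1*(-2214828) = -414373 + 2214828 = 1800455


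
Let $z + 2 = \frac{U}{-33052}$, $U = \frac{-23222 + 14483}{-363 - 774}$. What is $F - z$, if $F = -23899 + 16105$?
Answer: $- \frac{97608105823}{12526708} \approx -7792.0$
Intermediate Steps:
$U = \frac{2913}{379}$ ($U = - \frac{8739}{-1137} = \left(-8739\right) \left(- \frac{1}{1137}\right) = \frac{2913}{379} \approx 7.686$)
$F = -7794$
$z = - \frac{25056329}{12526708}$ ($z = -2 + \frac{2913}{379 \left(-33052\right)} = -2 + \frac{2913}{379} \left(- \frac{1}{33052}\right) = -2 - \frac{2913}{12526708} = - \frac{25056329}{12526708} \approx -2.0002$)
$F - z = -7794 - - \frac{25056329}{12526708} = -7794 + \frac{25056329}{12526708} = - \frac{97608105823}{12526708}$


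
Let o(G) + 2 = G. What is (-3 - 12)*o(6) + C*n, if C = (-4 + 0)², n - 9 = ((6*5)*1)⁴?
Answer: 12960084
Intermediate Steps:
o(G) = -2 + G
n = 810009 (n = 9 + ((6*5)*1)⁴ = 9 + (30*1)⁴ = 9 + 30⁴ = 9 + 810000 = 810009)
C = 16 (C = (-4)² = 16)
(-3 - 12)*o(6) + C*n = (-3 - 12)*(-2 + 6) + 16*810009 = -15*4 + 12960144 = -60 + 12960144 = 12960084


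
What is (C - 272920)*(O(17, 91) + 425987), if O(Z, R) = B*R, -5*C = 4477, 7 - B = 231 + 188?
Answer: -106375913823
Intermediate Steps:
B = -412 (B = 7 - (231 + 188) = 7 - 1*419 = 7 - 419 = -412)
C = -4477/5 (C = -⅕*4477 = -4477/5 ≈ -895.40)
O(Z, R) = -412*R
(C - 272920)*(O(17, 91) + 425987) = (-4477/5 - 272920)*(-412*91 + 425987) = -1369077*(-37492 + 425987)/5 = -1369077/5*388495 = -106375913823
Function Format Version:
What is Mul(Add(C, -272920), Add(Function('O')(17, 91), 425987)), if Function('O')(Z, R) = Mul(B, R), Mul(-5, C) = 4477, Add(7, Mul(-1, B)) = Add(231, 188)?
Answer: -106375913823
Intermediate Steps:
B = -412 (B = Add(7, Mul(-1, Add(231, 188))) = Add(7, Mul(-1, 419)) = Add(7, -419) = -412)
C = Rational(-4477, 5) (C = Mul(Rational(-1, 5), 4477) = Rational(-4477, 5) ≈ -895.40)
Function('O')(Z, R) = Mul(-412, R)
Mul(Add(C, -272920), Add(Function('O')(17, 91), 425987)) = Mul(Add(Rational(-4477, 5), -272920), Add(Mul(-412, 91), 425987)) = Mul(Rational(-1369077, 5), Add(-37492, 425987)) = Mul(Rational(-1369077, 5), 388495) = -106375913823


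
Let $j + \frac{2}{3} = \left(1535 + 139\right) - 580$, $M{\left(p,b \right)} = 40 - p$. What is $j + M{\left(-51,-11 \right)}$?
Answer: $\frac{3553}{3} \approx 1184.3$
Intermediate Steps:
$j = \frac{3280}{3}$ ($j = - \frac{2}{3} + \left(\left(1535 + 139\right) - 580\right) = - \frac{2}{3} + \left(1674 - 580\right) = - \frac{2}{3} + 1094 = \frac{3280}{3} \approx 1093.3$)
$j + M{\left(-51,-11 \right)} = \frac{3280}{3} + \left(40 - -51\right) = \frac{3280}{3} + \left(40 + 51\right) = \frac{3280}{3} + 91 = \frac{3553}{3}$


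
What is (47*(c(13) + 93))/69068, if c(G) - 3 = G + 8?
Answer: 5499/69068 ≈ 0.079617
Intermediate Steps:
c(G) = 11 + G (c(G) = 3 + (G + 8) = 3 + (8 + G) = 11 + G)
(47*(c(13) + 93))/69068 = (47*((11 + 13) + 93))/69068 = (47*(24 + 93))*(1/69068) = (47*117)*(1/69068) = 5499*(1/69068) = 5499/69068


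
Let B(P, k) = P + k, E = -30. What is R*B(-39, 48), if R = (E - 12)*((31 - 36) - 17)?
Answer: 8316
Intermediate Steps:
R = 924 (R = (-30 - 12)*((31 - 36) - 17) = -42*(-5 - 17) = -42*(-22) = 924)
R*B(-39, 48) = 924*(-39 + 48) = 924*9 = 8316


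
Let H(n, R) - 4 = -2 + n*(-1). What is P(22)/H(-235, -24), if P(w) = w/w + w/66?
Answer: 4/711 ≈ 0.0056259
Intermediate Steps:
P(w) = 1 + w/66 (P(w) = 1 + w*(1/66) = 1 + w/66)
H(n, R) = 2 - n (H(n, R) = 4 + (-2 + n*(-1)) = 4 + (-2 - n) = 2 - n)
P(22)/H(-235, -24) = (1 + (1/66)*22)/(2 - 1*(-235)) = (1 + 1/3)/(2 + 235) = (4/3)/237 = (4/3)*(1/237) = 4/711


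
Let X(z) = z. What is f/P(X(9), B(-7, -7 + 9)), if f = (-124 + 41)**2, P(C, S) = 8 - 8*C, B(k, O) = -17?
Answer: -6889/64 ≈ -107.64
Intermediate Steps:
f = 6889 (f = (-83)**2 = 6889)
f/P(X(9), B(-7, -7 + 9)) = 6889/(8 - 8*9) = 6889/(8 - 72) = 6889/(-64) = 6889*(-1/64) = -6889/64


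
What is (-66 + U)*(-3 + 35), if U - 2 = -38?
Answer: -3264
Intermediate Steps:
U = -36 (U = 2 - 38 = -36)
(-66 + U)*(-3 + 35) = (-66 - 36)*(-3 + 35) = -102*32 = -3264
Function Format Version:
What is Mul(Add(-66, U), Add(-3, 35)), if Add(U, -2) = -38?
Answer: -3264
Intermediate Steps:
U = -36 (U = Add(2, -38) = -36)
Mul(Add(-66, U), Add(-3, 35)) = Mul(Add(-66, -36), Add(-3, 35)) = Mul(-102, 32) = -3264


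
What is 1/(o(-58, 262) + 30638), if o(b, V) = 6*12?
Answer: 1/30710 ≈ 3.2563e-5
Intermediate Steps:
o(b, V) = 72
1/(o(-58, 262) + 30638) = 1/(72 + 30638) = 1/30710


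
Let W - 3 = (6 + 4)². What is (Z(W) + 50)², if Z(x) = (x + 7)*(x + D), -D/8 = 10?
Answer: 6656400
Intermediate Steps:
W = 103 (W = 3 + (6 + 4)² = 3 + 10² = 3 + 100 = 103)
D = -80 (D = -8*10 = -80)
Z(x) = (-80 + x)*(7 + x) (Z(x) = (x + 7)*(x - 80) = (7 + x)*(-80 + x) = (-80 + x)*(7 + x))
(Z(W) + 50)² = ((-560 + 103² - 73*103) + 50)² = ((-560 + 10609 - 7519) + 50)² = (2530 + 50)² = 2580² = 6656400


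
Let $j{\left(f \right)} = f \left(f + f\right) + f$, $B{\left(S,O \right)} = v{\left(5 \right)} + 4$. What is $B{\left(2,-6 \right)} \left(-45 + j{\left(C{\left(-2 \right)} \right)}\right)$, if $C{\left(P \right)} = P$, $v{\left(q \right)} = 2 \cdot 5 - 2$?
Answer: $-468$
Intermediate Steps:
$v{\left(q \right)} = 8$ ($v{\left(q \right)} = 10 - 2 = 8$)
$B{\left(S,O \right)} = 12$ ($B{\left(S,O \right)} = 8 + 4 = 12$)
$j{\left(f \right)} = f + 2 f^{2}$ ($j{\left(f \right)} = f 2 f + f = 2 f^{2} + f = f + 2 f^{2}$)
$B{\left(2,-6 \right)} \left(-45 + j{\left(C{\left(-2 \right)} \right)}\right) = 12 \left(-45 - 2 \left(1 + 2 \left(-2\right)\right)\right) = 12 \left(-45 - 2 \left(1 - 4\right)\right) = 12 \left(-45 - -6\right) = 12 \left(-45 + 6\right) = 12 \left(-39\right) = -468$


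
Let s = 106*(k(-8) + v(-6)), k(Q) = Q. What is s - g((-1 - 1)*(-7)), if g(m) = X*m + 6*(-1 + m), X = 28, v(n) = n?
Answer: -1954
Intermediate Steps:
s = -1484 (s = 106*(-8 - 6) = 106*(-14) = -1484)
g(m) = -6 + 34*m (g(m) = 28*m + 6*(-1 + m) = 28*m + (-6 + 6*m) = -6 + 34*m)
s - g((-1 - 1)*(-7)) = -1484 - (-6 + 34*((-1 - 1)*(-7))) = -1484 - (-6 + 34*(-2*(-7))) = -1484 - (-6 + 34*14) = -1484 - (-6 + 476) = -1484 - 1*470 = -1484 - 470 = -1954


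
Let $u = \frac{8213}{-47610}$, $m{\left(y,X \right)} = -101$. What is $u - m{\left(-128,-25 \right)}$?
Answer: $\frac{4800397}{47610} \approx 100.83$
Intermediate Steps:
$u = - \frac{8213}{47610}$ ($u = 8213 \left(- \frac{1}{47610}\right) = - \frac{8213}{47610} \approx -0.17251$)
$u - m{\left(-128,-25 \right)} = - \frac{8213}{47610} - -101 = - \frac{8213}{47610} + 101 = \frac{4800397}{47610}$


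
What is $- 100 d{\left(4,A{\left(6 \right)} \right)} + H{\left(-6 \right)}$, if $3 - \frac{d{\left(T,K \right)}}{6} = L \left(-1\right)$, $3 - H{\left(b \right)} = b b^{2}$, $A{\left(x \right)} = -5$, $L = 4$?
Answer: $-3981$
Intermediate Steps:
$H{\left(b \right)} = 3 - b^{3}$ ($H{\left(b \right)} = 3 - b b^{2} = 3 - b^{3}$)
$d{\left(T,K \right)} = 42$ ($d{\left(T,K \right)} = 18 - 6 \cdot 4 \left(-1\right) = 18 - -24 = 18 + 24 = 42$)
$- 100 d{\left(4,A{\left(6 \right)} \right)} + H{\left(-6 \right)} = \left(-100\right) 42 + \left(3 - \left(-6\right)^{3}\right) = -4200 + \left(3 - -216\right) = -4200 + \left(3 + 216\right) = -4200 + 219 = -3981$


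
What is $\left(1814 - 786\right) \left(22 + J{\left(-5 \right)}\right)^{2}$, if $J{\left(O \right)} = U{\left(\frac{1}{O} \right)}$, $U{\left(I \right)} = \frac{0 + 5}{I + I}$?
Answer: $92777$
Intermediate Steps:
$U{\left(I \right)} = \frac{5}{2 I}$
$J{\left(O \right)} = \frac{5 O}{2}$ ($J{\left(O \right)} = \frac{5}{2 \frac{1}{O}} = \frac{5 O}{2}$)
$\left(1814 - 786\right) \left(22 + J{\left(-5 \right)}\right)^{2} = \left(1814 - 786\right) \left(22 + \frac{5}{2} \left(-5\right)\right)^{2} = 1028 \left(22 - \frac{25}{2}\right)^{2} = 1028 \left(\frac{19}{2}\right)^{2} = 1028 \cdot \frac{361}{4} = 92777$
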